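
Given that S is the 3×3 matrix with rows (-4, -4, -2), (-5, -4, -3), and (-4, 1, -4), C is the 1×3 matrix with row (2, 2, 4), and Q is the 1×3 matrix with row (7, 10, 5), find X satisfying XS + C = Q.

X = [[-5, 3, 0]]

XS = Q − C = [[5, 8, 1]].
Since S sits to the right of X, X = (Q − C)S⁻¹.
det S = -2, so S⁻¹ = [[-19/2, 9, -2], [4, -4, 1], [21/2, -10, 2]].
X = (Q − C)S⁻¹ = [[-5, 3, 0]].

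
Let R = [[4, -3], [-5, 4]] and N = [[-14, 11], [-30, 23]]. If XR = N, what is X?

Right-multiplying both sides by R⁻¹ gives X = NR⁻¹.
det R = 1; the adjugate gives R⁻¹ = [[4, 3], [5, 4]].
X = NR⁻¹ = [[-14, 11], [-30, 23]] · [[4, 3], [5, 4]] = [[-1, 2], [-5, 2]].

X = [[-1, 2], [-5, 2]]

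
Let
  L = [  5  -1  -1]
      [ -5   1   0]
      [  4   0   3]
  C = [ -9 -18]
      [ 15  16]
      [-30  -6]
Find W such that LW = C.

Since L multiplies W on the left, W = L⁻¹C.
det L = 4; the adjugate gives L⁻¹ = [[3/4, 3/4, 1/4], [15/4, 19/4, 5/4], [-1, -1, 0]].
W = L⁻¹C = [[3/4, 3/4, 1/4], [15/4, 19/4, 5/4], [-1, -1, 0]] · [[-9, -18], [15, 16], [-30, -6]] = [[-3, -3], [0, 1], [-6, 2]].

W = [[-3, -3], [0, 1], [-6, 2]]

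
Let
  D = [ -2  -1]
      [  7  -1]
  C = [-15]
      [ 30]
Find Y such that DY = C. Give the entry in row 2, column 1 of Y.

D is on the left of Y, so left-multiply by D⁻¹: Y = D⁻¹C.
det D = 9; the adjugate gives D⁻¹ = [[-1/9, 1/9], [-7/9, -2/9]].
Y = D⁻¹C = [[-1/9, 1/9], [-7/9, -2/9]] · [[-15], [30]] = [[5], [5]].

5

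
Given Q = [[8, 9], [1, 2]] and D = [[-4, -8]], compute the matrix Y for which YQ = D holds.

Q is on the right of Y, so right-multiply by Q⁻¹: Y = DQ⁻¹.
det Q = 7; the adjugate gives Q⁻¹ = [[2/7, -9/7], [-1/7, 8/7]].
Y = DQ⁻¹ = [[-4, -8]] · [[2/7, -9/7], [-1/7, 8/7]] = [[0, -4]].

Y = [[0, -4]]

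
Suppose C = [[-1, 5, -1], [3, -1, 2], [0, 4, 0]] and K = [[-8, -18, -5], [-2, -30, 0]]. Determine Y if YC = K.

Y = [[-1, -3, -4], [-4, -2, -3]]

C is on the right of Y, so right-multiply by C⁻¹: Y = KC⁻¹.
C has determinant -4; C⁻¹ = [[2, 1, -9/4], [0, 0, 1/4], [-3, -1, 7/2]].
Y = KC⁻¹ = [[-8, -18, -5], [-2, -30, 0]] · [[2, 1, -9/4], [0, 0, 1/4], [-3, -1, 7/2]] = [[-1, -3, -4], [-4, -2, -3]].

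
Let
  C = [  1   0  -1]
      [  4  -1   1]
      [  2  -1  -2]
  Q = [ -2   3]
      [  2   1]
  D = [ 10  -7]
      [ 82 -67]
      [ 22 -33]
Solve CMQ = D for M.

Isolating M: multiply by C⁻¹ from the left and Q⁻¹ from the right, so M = C⁻¹DQ⁻¹.
C has determinant 5; C⁻¹ = [[3/5, 1/5, -1/5], [2, 0, -1], [-2/5, 1/5, -1/5]].
Q has determinant -8; Q⁻¹ = [[-1/8, 3/8], [1/4, 1/4]].
C⁻¹D = [[18, -11], [-2, 19], [8, -4]].
M = (C⁻¹D)Q⁻¹ = [[-5, 4], [5, 4], [-2, 2]].

M = [[-5, 4], [5, 4], [-2, 2]]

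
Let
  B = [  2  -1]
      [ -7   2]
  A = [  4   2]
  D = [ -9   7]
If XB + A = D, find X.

XB = D − A = [[-13, 5]].
Since B sits to the right of X, X = (D − A)B⁻¹.
det B = -3; the adjugate gives B⁻¹ = [[-2/3, -1/3], [-7/3, -2/3]].
X = (D − A)B⁻¹ = [[-3, 1]].

X = [[-3, 1]]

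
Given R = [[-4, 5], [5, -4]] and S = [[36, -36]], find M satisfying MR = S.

M = [[-4, 4]]

Right-multiplying both sides by R⁻¹ gives M = SR⁻¹.
R has determinant -9; R⁻¹ = [[4/9, 5/9], [5/9, 4/9]].
M = SR⁻¹ = [[36, -36]] · [[4/9, 5/9], [5/9, 4/9]] = [[-4, 4]].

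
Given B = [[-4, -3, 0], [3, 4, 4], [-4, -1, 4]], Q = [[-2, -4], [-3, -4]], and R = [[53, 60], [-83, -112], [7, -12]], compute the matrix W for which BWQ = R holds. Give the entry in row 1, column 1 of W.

-5

Isolating W: multiply by B⁻¹ from the left and Q⁻¹ from the right, so W = B⁻¹RQ⁻¹.
det B = 4; the adjugate gives B⁻¹ = [[5, 3, -3], [-7, -4, 4], [13/4, 2, -7/4]].
det Q = -4, so Q⁻¹ = [[1, -1], [-3/4, 1/2]].
B⁻¹R = [[-5, 0], [-11, -20], [-6, -8]].
W = (B⁻¹R)Q⁻¹ = [[-5, 5], [4, 1], [0, 2]].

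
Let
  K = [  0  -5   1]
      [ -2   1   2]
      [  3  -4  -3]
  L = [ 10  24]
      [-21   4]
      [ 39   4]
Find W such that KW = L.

W = [[4, 0], [-3, -4], [-5, 4]]

K is on the left of W, so left-multiply by K⁻¹: W = K⁻¹L.
det K = 5, so K⁻¹ = [[1, -19/5, -11/5], [0, -3/5, -2/5], [1, -3, -2]].
W = K⁻¹L = [[1, -19/5, -11/5], [0, -3/5, -2/5], [1, -3, -2]] · [[10, 24], [-21, 4], [39, 4]] = [[4, 0], [-3, -4], [-5, 4]].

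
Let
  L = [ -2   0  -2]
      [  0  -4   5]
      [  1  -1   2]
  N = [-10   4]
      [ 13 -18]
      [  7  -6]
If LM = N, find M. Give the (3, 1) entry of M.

Since L multiplies M on the left, M = L⁻¹N.
det L = -2; the adjugate gives L⁻¹ = [[3/2, -1, 4], [-5/2, 1, -5], [-2, 1, -4]].
M = L⁻¹N = [[3/2, -1, 4], [-5/2, 1, -5], [-2, 1, -4]] · [[-10, 4], [13, -18], [7, -6]] = [[0, 0], [3, 2], [5, -2]].

5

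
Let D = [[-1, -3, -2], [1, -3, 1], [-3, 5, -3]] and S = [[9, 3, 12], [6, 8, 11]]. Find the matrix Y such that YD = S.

Since D sits to the right of Y, Y = SD⁻¹.
det D = 4; the adjugate gives D⁻¹ = [[1, -19/4, -9/4], [0, -3/4, -1/4], [-1, 7/2, 3/2]].
Y = SD⁻¹ = [[9, 3, 12], [6, 8, 11]] · [[1, -19/4, -9/4], [0, -3/4, -1/4], [-1, 7/2, 3/2]] = [[-3, -3, -3], [-5, 4, 1]].

Y = [[-3, -3, -3], [-5, 4, 1]]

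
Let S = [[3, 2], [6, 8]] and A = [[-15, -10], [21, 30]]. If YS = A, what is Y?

Since S sits to the right of Y, Y = AS⁻¹.
S has determinant 12; S⁻¹ = [[2/3, -1/6], [-1/2, 1/4]].
Y = AS⁻¹ = [[-15, -10], [21, 30]] · [[2/3, -1/6], [-1/2, 1/4]] = [[-5, 0], [-1, 4]].

Y = [[-5, 0], [-1, 4]]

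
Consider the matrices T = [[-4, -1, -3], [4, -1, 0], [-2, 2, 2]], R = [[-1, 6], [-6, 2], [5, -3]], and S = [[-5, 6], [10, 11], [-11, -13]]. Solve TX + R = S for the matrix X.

TX = S − R = [[-4, 0], [16, 9], [-16, -10]].
Left-multiplying both sides by T⁻¹ gives X = T⁻¹(S − R).
T has determinant -2; T⁻¹ = [[1, 2, 3/2], [4, 7, 6], [-3, -5, -4]].
X = T⁻¹(S − R) = [[4, 3], [0, 3], [-4, -5]].

X = [[4, 3], [0, 3], [-4, -5]]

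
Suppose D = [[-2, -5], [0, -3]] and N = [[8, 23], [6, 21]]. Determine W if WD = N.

W = [[-4, -1], [-3, -2]]

Right-multiplying both sides by D⁻¹ gives W = ND⁻¹.
det D = 6, so D⁻¹ = [[-1/2, 5/6], [0, -1/3]].
W = ND⁻¹ = [[8, 23], [6, 21]] · [[-1/2, 5/6], [0, -1/3]] = [[-4, -1], [-3, -2]].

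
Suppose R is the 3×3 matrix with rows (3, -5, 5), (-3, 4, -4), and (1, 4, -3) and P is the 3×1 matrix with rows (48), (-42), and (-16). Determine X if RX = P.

R is on the left of X, so left-multiply by R⁻¹: X = R⁻¹P.
det R = -3; the adjugate gives R⁻¹ = [[-4/3, -5/3, 0], [13/3, 14/3, 1], [16/3, 17/3, 1]].
X = R⁻¹P = [[-4/3, -5/3, 0], [13/3, 14/3, 1], [16/3, 17/3, 1]] · [[48], [-42], [-16]] = [[6], [-4], [2]].

X = [[6], [-4], [2]]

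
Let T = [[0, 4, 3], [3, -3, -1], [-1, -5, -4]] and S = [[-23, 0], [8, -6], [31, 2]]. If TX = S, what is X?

X = [[-1, -2], [-2, 0], [-5, 0]]

T is on the left of X, so left-multiply by T⁻¹: X = T⁻¹S.
det T = -2; the adjugate gives T⁻¹ = [[-7/2, -1/2, -5/2], [-13/2, -3/2, -9/2], [9, 2, 6]].
X = T⁻¹S = [[-7/2, -1/2, -5/2], [-13/2, -3/2, -9/2], [9, 2, 6]] · [[-23, 0], [8, -6], [31, 2]] = [[-1, -2], [-2, 0], [-5, 0]].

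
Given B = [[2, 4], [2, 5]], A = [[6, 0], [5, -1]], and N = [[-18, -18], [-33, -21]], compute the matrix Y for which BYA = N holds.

Isolating Y: multiply by B⁻¹ from the left and A⁻¹ from the right, so Y = B⁻¹NA⁻¹.
B has determinant 2; B⁻¹ = [[5/2, -2], [-1, 1]].
det A = -6, so A⁻¹ = [[1/6, 0], [5/6, -1]].
B⁻¹N = [[21, -3], [-15, -3]].
Y = (B⁻¹N)A⁻¹ = [[1, 3], [-5, 3]].

Y = [[1, 3], [-5, 3]]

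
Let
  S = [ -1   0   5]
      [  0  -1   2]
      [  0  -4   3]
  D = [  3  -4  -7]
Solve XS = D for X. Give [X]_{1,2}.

S is on the right of X, so right-multiply by S⁻¹: X = DS⁻¹.
det S = -5, so S⁻¹ = [[-1, 4, -1], [0, 3/5, -2/5], [0, 4/5, -1/5]].
X = DS⁻¹ = [[3, -4, -7]] · [[-1, 4, -1], [0, 3/5, -2/5], [0, 4/5, -1/5]] = [[-3, 4, 0]].

4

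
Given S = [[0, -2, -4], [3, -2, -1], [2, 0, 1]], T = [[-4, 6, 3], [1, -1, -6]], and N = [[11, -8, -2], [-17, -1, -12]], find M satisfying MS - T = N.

MS = N + T = [[7, -2, 1], [-16, -2, -18]].
Right-multiplying both sides by S⁻¹ gives M = (N + T)S⁻¹.
det S = -6, so S⁻¹ = [[1/3, -1/3, 1], [5/6, -4/3, 2], [-2/3, 2/3, -1]].
M = (N + T)S⁻¹ = [[0, 1, 2], [5, -4, -2]].

M = [[0, 1, 2], [5, -4, -2]]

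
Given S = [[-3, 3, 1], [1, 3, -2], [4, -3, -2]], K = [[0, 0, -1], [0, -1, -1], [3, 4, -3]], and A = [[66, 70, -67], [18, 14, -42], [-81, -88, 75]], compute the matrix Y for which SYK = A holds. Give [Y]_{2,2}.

4

Isolating Y: multiply by S⁻¹ from the left and K⁻¹ from the right, so Y = S⁻¹AK⁻¹.
det S = 3, so S⁻¹ = [[-4, 1, -3], [-2, 2/3, -5/3], [-5, 1, -4]].
det K = -3; the adjugate gives K⁻¹ = [[-7/3, 4/3, 1/3], [1, -1, 0], [-1, 0, 0]].
S⁻¹A = [[-3, -2, 1], [15, 16, -19], [12, 16, -7]].
Y = (S⁻¹A)K⁻¹ = [[4, -2, -1], [0, 4, 5], [-5, 0, 4]].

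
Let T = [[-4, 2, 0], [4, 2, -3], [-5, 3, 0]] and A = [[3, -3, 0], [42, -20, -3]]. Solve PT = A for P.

Since T sits to the right of P, P = AT⁻¹.
det T = -6, so T⁻¹ = [[-3/2, 0, 1], [-5/2, 0, 2], [-11/3, -1/3, 8/3]].
P = AT⁻¹ = [[3, -3, 0], [42, -20, -3]] · [[-3/2, 0, 1], [-5/2, 0, 2], [-11/3, -1/3, 8/3]] = [[3, 0, -3], [-2, 1, -6]].

P = [[3, 0, -3], [-2, 1, -6]]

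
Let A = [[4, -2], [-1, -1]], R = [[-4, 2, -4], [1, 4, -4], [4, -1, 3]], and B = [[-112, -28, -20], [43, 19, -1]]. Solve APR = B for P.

P = [[2, -5, -5], [-2, -2, -4]]

Left-multiply by A⁻¹ and right-multiply by R⁻¹: P = A⁻¹BR⁻¹.
det A = -6; the adjugate gives A⁻¹ = [[1/6, -1/3], [-1/6, -2/3]].
det R = -2, so R⁻¹ = [[-4, 1, -4], [19/2, -2, 10], [17/2, -2, 9]].
A⁻¹B = [[-33, -11, -3], [-10, -8, 4]].
P = (A⁻¹B)R⁻¹ = [[2, -5, -5], [-2, -2, -4]].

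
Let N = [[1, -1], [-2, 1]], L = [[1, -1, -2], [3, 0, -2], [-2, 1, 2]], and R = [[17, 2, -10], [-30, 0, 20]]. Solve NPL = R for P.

P = [[0, 3, -2], [0, -4, -4]]

P = N⁻¹RL⁻¹ (apply N⁻¹ on the left and L⁻¹ on the right).
N has determinant -1; N⁻¹ = [[-1, -1], [-2, -1]].
L has determinant -2; L⁻¹ = [[-1, 0, -1], [1, 1, 2], [-3/2, -1/2, -3/2]].
N⁻¹R = [[13, -2, -10], [-4, -4, 0]].
P = (N⁻¹R)L⁻¹ = [[0, 3, -2], [0, -4, -4]].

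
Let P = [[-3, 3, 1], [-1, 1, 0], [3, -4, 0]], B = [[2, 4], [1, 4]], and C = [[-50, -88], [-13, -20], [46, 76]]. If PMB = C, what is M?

M = [[5, -4], [-3, -1], [-4, -3]]

M = P⁻¹CB⁻¹ (apply P⁻¹ on the left and B⁻¹ on the right).
det P = 1, so P⁻¹ = [[0, -4, -1], [0, -3, -1], [1, -3, 0]].
B has determinant 4; B⁻¹ = [[1, -1], [-1/4, 1/2]].
P⁻¹C = [[6, 4], [-7, -16], [-11, -28]].
M = (P⁻¹C)B⁻¹ = [[5, -4], [-3, -1], [-4, -3]].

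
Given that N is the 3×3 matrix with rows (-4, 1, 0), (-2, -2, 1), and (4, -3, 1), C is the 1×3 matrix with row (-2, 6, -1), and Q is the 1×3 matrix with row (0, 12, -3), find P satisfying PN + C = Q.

PN = Q − C = [[2, 6, -2]].
Since N sits to the right of P, P = (Q − C)N⁻¹.
det N = 2, so N⁻¹ = [[1/2, -1/2, 1/2], [3, -2, 2], [7, -4, 5]].
P = (Q − C)N⁻¹ = [[5, -5, 3]].

P = [[5, -5, 3]]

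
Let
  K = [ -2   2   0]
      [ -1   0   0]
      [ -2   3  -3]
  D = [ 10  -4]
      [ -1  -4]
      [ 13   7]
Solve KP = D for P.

P = [[1, 4], [6, 2], [1, -3]]

Left-multiplying both sides by K⁻¹ gives P = K⁻¹D.
det K = -6, so K⁻¹ = [[0, -1, 0], [1/2, -1, 0], [1/2, -1/3, -1/3]].
P = K⁻¹D = [[0, -1, 0], [1/2, -1, 0], [1/2, -1/3, -1/3]] · [[10, -4], [-1, -4], [13, 7]] = [[1, 4], [6, 2], [1, -3]].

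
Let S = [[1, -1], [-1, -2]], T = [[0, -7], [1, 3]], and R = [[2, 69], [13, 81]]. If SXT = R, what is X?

Left-multiply by S⁻¹ and right-multiply by T⁻¹: X = S⁻¹RT⁻¹.
S has determinant -3; S⁻¹ = [[2/3, -1/3], [-1/3, -1/3]].
det T = 7, so T⁻¹ = [[3/7, 1], [-1/7, 0]].
S⁻¹R = [[-3, 19], [-5, -50]].
X = (S⁻¹R)T⁻¹ = [[-4, -3], [5, -5]].

X = [[-4, -3], [5, -5]]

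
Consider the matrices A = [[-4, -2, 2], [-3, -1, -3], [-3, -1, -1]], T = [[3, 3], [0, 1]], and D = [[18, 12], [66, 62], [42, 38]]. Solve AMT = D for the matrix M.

M = [[-3, 1], [-1, 1], [-4, 0]]

Left-multiply by A⁻¹ and right-multiply by T⁻¹: M = A⁻¹DT⁻¹.
det A = -4; the adjugate gives A⁻¹ = [[1/2, 1, -2], [-3/2, -5/2, 9/2], [0, -1/2, 1/2]].
det T = 3; the adjugate gives T⁻¹ = [[1/3, -1], [0, 1]].
A⁻¹D = [[-9, -8], [-3, -2], [-12, -12]].
M = (A⁻¹D)T⁻¹ = [[-3, 1], [-1, 1], [-4, 0]].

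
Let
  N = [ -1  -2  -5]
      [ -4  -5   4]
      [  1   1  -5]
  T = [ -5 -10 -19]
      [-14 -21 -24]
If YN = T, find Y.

Y = [[6, -1, -3], [3, 4, 5]]

Since N sits to the right of Y, Y = TN⁻¹.
N has determinant 6; N⁻¹ = [[7/2, -5/2, -11/2], [-8/3, 5/3, 4], [1/6, -1/6, -1/2]].
Y = TN⁻¹ = [[-5, -10, -19], [-14, -21, -24]] · [[7/2, -5/2, -11/2], [-8/3, 5/3, 4], [1/6, -1/6, -1/2]] = [[6, -1, -3], [3, 4, 5]].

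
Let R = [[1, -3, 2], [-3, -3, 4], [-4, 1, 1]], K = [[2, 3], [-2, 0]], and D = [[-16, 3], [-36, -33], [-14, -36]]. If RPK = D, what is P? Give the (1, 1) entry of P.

5

Left-multiply by R⁻¹ and right-multiply by K⁻¹: P = R⁻¹DK⁻¹.
R has determinant 2; R⁻¹ = [[-7/2, 5/2, -3], [-13/2, 9/2, -5], [-15/2, 11/2, -6]].
det K = 6; the adjugate gives K⁻¹ = [[0, -1/2], [1/3, 1/3]].
R⁻¹D = [[8, 15], [12, 12], [6, 12]].
P = (R⁻¹D)K⁻¹ = [[5, 1], [4, -2], [4, 1]].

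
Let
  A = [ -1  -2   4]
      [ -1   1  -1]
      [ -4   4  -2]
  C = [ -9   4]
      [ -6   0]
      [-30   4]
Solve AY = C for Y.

A is on the left of Y, so left-multiply by A⁻¹: Y = A⁻¹C.
det A = -6; the adjugate gives A⁻¹ = [[-1/3, -2, 1/3], [-1/3, -3, 5/6], [0, -2, 1/2]].
Y = A⁻¹C = [[-1/3, -2, 1/3], [-1/3, -3, 5/6], [0, -2, 1/2]] · [[-9, 4], [-6, 0], [-30, 4]] = [[5, 0], [-4, 2], [-3, 2]].

Y = [[5, 0], [-4, 2], [-3, 2]]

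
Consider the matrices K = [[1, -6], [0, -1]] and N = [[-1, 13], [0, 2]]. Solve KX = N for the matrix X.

Left-multiplying both sides by K⁻¹ gives X = K⁻¹N.
det K = -1; the adjugate gives K⁻¹ = [[1, -6], [0, -1]].
X = K⁻¹N = [[1, -6], [0, -1]] · [[-1, 13], [0, 2]] = [[-1, 1], [0, -2]].

X = [[-1, 1], [0, -2]]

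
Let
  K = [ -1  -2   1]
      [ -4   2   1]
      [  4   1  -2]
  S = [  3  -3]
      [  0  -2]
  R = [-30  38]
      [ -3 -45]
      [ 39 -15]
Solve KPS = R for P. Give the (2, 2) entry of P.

Isolating P: multiply by K⁻¹ from the left and S⁻¹ from the right, so P = K⁻¹RS⁻¹.
det K = 1, so K⁻¹ = [[-5, -3, -4], [-4, -2, -3], [-12, -7, -10]].
det S = -6, so S⁻¹ = [[1/3, -1/2], [0, -1/2]].
K⁻¹R = [[3, 5], [9, -17], [-9, 9]].
P = (K⁻¹R)S⁻¹ = [[1, -4], [3, 4], [-3, 0]].

4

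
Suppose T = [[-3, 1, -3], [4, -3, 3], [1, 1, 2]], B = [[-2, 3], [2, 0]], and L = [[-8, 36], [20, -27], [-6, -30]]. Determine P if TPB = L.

P = [[-3, 1], [-3, -4], [-2, -5]]

Left-multiply by T⁻¹ and right-multiply by B⁻¹: P = T⁻¹LB⁻¹.
T has determinant 1; T⁻¹ = [[-9, -5, -6], [-5, -3, -3], [7, 4, 5]].
B has determinant -6; B⁻¹ = [[0, 1/2], [1/3, 1/3]].
T⁻¹L = [[8, -9], [-2, -9], [-6, -6]].
P = (T⁻¹L)B⁻¹ = [[-3, 1], [-3, -4], [-2, -5]].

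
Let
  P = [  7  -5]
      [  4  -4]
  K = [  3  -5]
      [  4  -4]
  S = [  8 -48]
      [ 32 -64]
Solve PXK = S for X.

X = [[0, -4], [-4, -3]]

X = P⁻¹SK⁻¹ (apply P⁻¹ on the left and K⁻¹ on the right).
det P = -8, so P⁻¹ = [[1/2, -5/8], [1/2, -7/8]].
K has determinant 8; K⁻¹ = [[-1/2, 5/8], [-1/2, 3/8]].
P⁻¹S = [[-16, 16], [-24, 32]].
X = (P⁻¹S)K⁻¹ = [[0, -4], [-4, -3]].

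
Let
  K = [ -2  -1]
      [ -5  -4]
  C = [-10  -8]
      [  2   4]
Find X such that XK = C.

X = [[0, 2], [4, -2]]

Right-multiplying both sides by K⁻¹ gives X = CK⁻¹.
K has determinant 3; K⁻¹ = [[-4/3, 1/3], [5/3, -2/3]].
X = CK⁻¹ = [[-10, -8], [2, 4]] · [[-4/3, 1/3], [5/3, -2/3]] = [[0, 2], [4, -2]].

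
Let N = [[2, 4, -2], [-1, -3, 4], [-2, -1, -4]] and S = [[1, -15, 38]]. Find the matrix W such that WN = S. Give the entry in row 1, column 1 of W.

Since N sits to the right of W, W = SN⁻¹.
det N = -6, so N⁻¹ = [[-8/3, -3, -5/3], [2, 2, 1], [5/6, 1, 1/3]].
W = SN⁻¹ = [[1, -15, 38]] · [[-8/3, -3, -5/3], [2, 2, 1], [5/6, 1, 1/3]] = [[-1, 5, -4]].

-1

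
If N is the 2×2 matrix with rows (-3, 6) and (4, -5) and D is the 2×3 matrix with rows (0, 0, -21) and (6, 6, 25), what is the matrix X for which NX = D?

Since N multiplies X on the left, X = N⁻¹D.
N has determinant -9; N⁻¹ = [[5/9, 2/3], [4/9, 1/3]].
X = N⁻¹D = [[5/9, 2/3], [4/9, 1/3]] · [[0, 0, -21], [6, 6, 25]] = [[4, 4, 5], [2, 2, -1]].

X = [[4, 4, 5], [2, 2, -1]]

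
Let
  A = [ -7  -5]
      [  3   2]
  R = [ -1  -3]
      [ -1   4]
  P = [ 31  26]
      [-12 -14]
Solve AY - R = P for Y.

AY = P + R = [[30, 23], [-13, -10]].
A is on the left of Y, so left-multiply by A⁻¹: Y = A⁻¹(P + R).
det A = 1; the adjugate gives A⁻¹ = [[2, 5], [-3, -7]].
Y = A⁻¹(P + R) = [[-5, -4], [1, 1]].

Y = [[-5, -4], [1, 1]]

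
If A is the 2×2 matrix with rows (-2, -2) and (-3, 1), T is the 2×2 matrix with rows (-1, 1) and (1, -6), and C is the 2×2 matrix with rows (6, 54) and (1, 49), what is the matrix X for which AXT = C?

X = [[5, 4], [4, 2]]

X = A⁻¹CT⁻¹ (apply A⁻¹ on the left and T⁻¹ on the right).
A has determinant -8; A⁻¹ = [[-1/8, -1/4], [-3/8, 1/4]].
T has determinant 5; T⁻¹ = [[-6/5, -1/5], [-1/5, -1/5]].
A⁻¹C = [[-1, -19], [-2, -8]].
X = (A⁻¹C)T⁻¹ = [[5, 4], [4, 2]].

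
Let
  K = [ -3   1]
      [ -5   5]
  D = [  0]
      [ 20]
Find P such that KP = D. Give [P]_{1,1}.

Left-multiplying both sides by K⁻¹ gives P = K⁻¹D.
det K = -10, so K⁻¹ = [[-1/2, 1/10], [-1/2, 3/10]].
P = K⁻¹D = [[-1/2, 1/10], [-1/2, 3/10]] · [[0], [20]] = [[2], [6]].

2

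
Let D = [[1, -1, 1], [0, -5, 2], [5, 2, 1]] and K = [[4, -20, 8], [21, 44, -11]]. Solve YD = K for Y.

Y = [[-6, 6, 2], [-4, -6, 5]]

Right-multiplying both sides by D⁻¹ gives Y = KD⁻¹.
det D = 6; the adjugate gives D⁻¹ = [[-3/2, 1/2, 1/2], [5/3, -2/3, -1/3], [25/6, -7/6, -5/6]].
Y = KD⁻¹ = [[4, -20, 8], [21, 44, -11]] · [[-3/2, 1/2, 1/2], [5/3, -2/3, -1/3], [25/6, -7/6, -5/6]] = [[-6, 6, 2], [-4, -6, 5]].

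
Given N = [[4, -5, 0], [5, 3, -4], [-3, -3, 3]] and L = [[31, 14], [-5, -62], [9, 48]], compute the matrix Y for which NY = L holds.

Y = [[4, -4], [-3, -6], [4, 6]]

Since N multiplies Y on the left, Y = N⁻¹L.
N has determinant 3; N⁻¹ = [[-1, 5, 20/3], [-1, 4, 16/3], [-2, 9, 37/3]].
Y = N⁻¹L = [[-1, 5, 20/3], [-1, 4, 16/3], [-2, 9, 37/3]] · [[31, 14], [-5, -62], [9, 48]] = [[4, -4], [-3, -6], [4, 6]].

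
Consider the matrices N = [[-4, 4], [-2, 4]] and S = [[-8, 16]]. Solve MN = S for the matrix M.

M = [[0, 4]]

Right-multiplying both sides by N⁻¹ gives M = SN⁻¹.
det N = -8, so N⁻¹ = [[-1/2, 1/2], [-1/4, 1/2]].
M = SN⁻¹ = [[-8, 16]] · [[-1/2, 1/2], [-1/4, 1/2]] = [[0, 4]].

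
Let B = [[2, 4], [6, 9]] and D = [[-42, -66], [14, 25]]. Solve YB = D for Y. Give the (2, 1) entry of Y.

B is on the right of Y, so right-multiply by B⁻¹: Y = DB⁻¹.
det B = -6, so B⁻¹ = [[-3/2, 2/3], [1, -1/3]].
Y = DB⁻¹ = [[-42, -66], [14, 25]] · [[-3/2, 2/3], [1, -1/3]] = [[-3, -6], [4, 1]].

4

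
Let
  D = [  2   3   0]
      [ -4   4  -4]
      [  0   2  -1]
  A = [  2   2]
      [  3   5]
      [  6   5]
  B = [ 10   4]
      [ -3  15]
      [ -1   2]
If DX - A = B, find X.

X = [[3, 0], [2, 2], [-1, -3]]

DX = B + A = [[12, 6], [0, 20], [5, 7]].
Since D multiplies X on the left, X = D⁻¹(B + A).
det D = -4, so D⁻¹ = [[-1, -3/4, 3], [1, 1/2, -2], [2, 1, -5]].
X = D⁻¹(B + A) = [[3, 0], [2, 2], [-1, -3]].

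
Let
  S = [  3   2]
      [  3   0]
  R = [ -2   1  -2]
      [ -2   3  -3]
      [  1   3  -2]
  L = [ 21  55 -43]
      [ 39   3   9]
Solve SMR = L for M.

M = [[1, -5, 5], [5, 2, 5]]

M = S⁻¹LR⁻¹ (apply S⁻¹ on the left and R⁻¹ on the right).
det S = -6; the adjugate gives S⁻¹ = [[0, 1/3], [1/2, -1/2]].
R has determinant 5; R⁻¹ = [[3/5, -4/5, 3/5], [-7/5, 6/5, -2/5], [-9/5, 7/5, -4/5]].
S⁻¹L = [[13, 1, 3], [-9, 26, -26]].
M = (S⁻¹L)R⁻¹ = [[1, -5, 5], [5, 2, 5]].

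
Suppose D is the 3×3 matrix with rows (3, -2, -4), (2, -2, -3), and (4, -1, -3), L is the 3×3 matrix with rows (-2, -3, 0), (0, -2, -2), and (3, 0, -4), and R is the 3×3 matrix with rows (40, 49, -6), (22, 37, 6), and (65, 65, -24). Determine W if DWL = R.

Left-multiply by D⁻¹ and right-multiply by L⁻¹: W = D⁻¹RL⁻¹.
det D = -3, so D⁻¹ = [[-1, 2/3, 2/3], [2, -7/3, -1/3], [-2, 5/3, 2/3]].
det L = 2; the adjugate gives L⁻¹ = [[4, -6, 3], [-3, 4, -2], [3, -9/2, 2]].
D⁻¹R = [[18, 19, -6], [7, -10, -18], [0, 7, 6]].
W = (D⁻¹R)L⁻¹ = [[-3, -5, 4], [4, -1, 5], [-3, 1, -2]].

W = [[-3, -5, 4], [4, -1, 5], [-3, 1, -2]]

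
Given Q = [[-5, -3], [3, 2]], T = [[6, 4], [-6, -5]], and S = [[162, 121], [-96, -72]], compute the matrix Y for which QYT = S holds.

Y = Q⁻¹ST⁻¹ (apply Q⁻¹ on the left and T⁻¹ on the right).
det Q = -1, so Q⁻¹ = [[-2, -3], [3, 5]].
det T = -6, so T⁻¹ = [[5/6, 2/3], [-1, -1]].
Q⁻¹S = [[-36, -26], [6, 3]].
Y = (Q⁻¹S)T⁻¹ = [[-4, 2], [2, 1]].

Y = [[-4, 2], [2, 1]]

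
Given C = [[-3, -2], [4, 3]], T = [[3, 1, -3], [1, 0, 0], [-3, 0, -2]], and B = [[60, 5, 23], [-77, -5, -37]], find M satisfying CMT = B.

M = [[-5, 4, 5], [5, 0, 2]]

Left-multiply by C⁻¹ and right-multiply by T⁻¹: M = C⁻¹BT⁻¹.
det C = -1, so C⁻¹ = [[-3, -2], [4, 3]].
det T = 2, so T⁻¹ = [[0, 1, 0], [1, -15/2, -3/2], [0, -3/2, -1/2]].
C⁻¹B = [[-26, -5, 5], [9, 5, -19]].
M = (C⁻¹B)T⁻¹ = [[-5, 4, 5], [5, 0, 2]].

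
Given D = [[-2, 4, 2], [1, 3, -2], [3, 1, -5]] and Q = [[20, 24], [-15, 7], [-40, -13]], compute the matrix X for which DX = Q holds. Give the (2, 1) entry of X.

0

D is on the left of X, so left-multiply by D⁻¹: X = D⁻¹Q.
D has determinant 6; D⁻¹ = [[-13/6, 11/3, -7/3], [-1/6, 2/3, -1/3], [-4/3, 7/3, -5/3]].
X = D⁻¹Q = [[-13/6, 11/3, -7/3], [-1/6, 2/3, -1/3], [-4/3, 7/3, -5/3]] · [[20, 24], [-15, 7], [-40, -13]] = [[-5, 4], [0, 5], [5, 6]].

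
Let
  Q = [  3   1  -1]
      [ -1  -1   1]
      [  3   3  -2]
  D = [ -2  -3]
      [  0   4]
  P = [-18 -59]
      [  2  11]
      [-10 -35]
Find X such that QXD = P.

X = Q⁻¹PD⁻¹ (apply Q⁻¹ on the left and D⁻¹ on the right).
det Q = -2, so Q⁻¹ = [[1/2, 1/2, 0], [-1/2, 3/2, 1], [0, 3, 1]].
det D = -8; the adjugate gives D⁻¹ = [[-1/2, -3/8], [0, 1/4]].
Q⁻¹P = [[-8, -24], [2, 11], [-4, -2]].
X = (Q⁻¹P)D⁻¹ = [[4, -3], [-1, 2], [2, 1]].

X = [[4, -3], [-1, 2], [2, 1]]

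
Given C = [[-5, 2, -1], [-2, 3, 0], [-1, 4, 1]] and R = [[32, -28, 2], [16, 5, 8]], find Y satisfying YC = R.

Y = [[-5, -2, -3], [-3, -3, 5]]

Since C sits to the right of Y, Y = RC⁻¹.
det C = -6; the adjugate gives C⁻¹ = [[-1/2, 1, -1/2], [-1/3, 1, -1/3], [5/6, -3, 11/6]].
Y = RC⁻¹ = [[32, -28, 2], [16, 5, 8]] · [[-1/2, 1, -1/2], [-1/3, 1, -1/3], [5/6, -3, 11/6]] = [[-5, -2, -3], [-3, -3, 5]].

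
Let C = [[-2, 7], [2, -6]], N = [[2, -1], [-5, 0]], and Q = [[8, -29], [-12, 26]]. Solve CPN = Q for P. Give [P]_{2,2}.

Left-multiply by C⁻¹ and right-multiply by N⁻¹: P = C⁻¹QN⁻¹.
det C = -2, so C⁻¹ = [[3, 7/2], [1, 1]].
det N = -5, so N⁻¹ = [[0, -1/5], [-1, -2/5]].
C⁻¹Q = [[-18, 4], [-4, -3]].
P = (C⁻¹Q)N⁻¹ = [[-4, 2], [3, 2]].

2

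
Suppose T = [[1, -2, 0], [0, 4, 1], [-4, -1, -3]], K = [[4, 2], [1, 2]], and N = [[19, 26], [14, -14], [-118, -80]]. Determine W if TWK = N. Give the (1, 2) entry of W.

3

Left-multiply by T⁻¹ and right-multiply by K⁻¹: W = T⁻¹NK⁻¹.
det T = -3, so T⁻¹ = [[11/3, 2, 2/3], [4/3, 1, 1/3], [-16/3, -3, -4/3]].
K has determinant 6; K⁻¹ = [[1/3, -1/3], [-1/6, 2/3]].
T⁻¹N = [[19, 14], [0, -6], [14, 10]].
W = (T⁻¹N)K⁻¹ = [[4, 3], [1, -4], [3, 2]].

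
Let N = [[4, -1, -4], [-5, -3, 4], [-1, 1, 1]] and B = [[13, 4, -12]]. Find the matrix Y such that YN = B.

Y = [[3, -1, 4]]

Right-multiplying both sides by N⁻¹ gives Y = BN⁻¹.
det N = 3, so N⁻¹ = [[-7/3, -1, -16/3], [1/3, 0, 4/3], [-8/3, -1, -17/3]].
Y = BN⁻¹ = [[13, 4, -12]] · [[-7/3, -1, -16/3], [1/3, 0, 4/3], [-8/3, -1, -17/3]] = [[3, -1, 4]].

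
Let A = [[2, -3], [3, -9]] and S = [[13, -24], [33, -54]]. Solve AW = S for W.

A is on the left of W, so left-multiply by A⁻¹: W = A⁻¹S.
A has determinant -9; A⁻¹ = [[1, -1/3], [1/3, -2/9]].
W = A⁻¹S = [[1, -1/3], [1/3, -2/9]] · [[13, -24], [33, -54]] = [[2, -6], [-3, 4]].

W = [[2, -6], [-3, 4]]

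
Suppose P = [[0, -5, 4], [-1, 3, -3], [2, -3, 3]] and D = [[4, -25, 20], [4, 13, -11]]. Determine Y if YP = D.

Y = [[5, 4, 4], [-2, 6, 5]]

Since P sits to the right of Y, Y = DP⁻¹.
det P = 3, so P⁻¹ = [[0, 1, 1], [-1, -8/3, -4/3], [-1, -10/3, -5/3]].
Y = DP⁻¹ = [[4, -25, 20], [4, 13, -11]] · [[0, 1, 1], [-1, -8/3, -4/3], [-1, -10/3, -5/3]] = [[5, 4, 4], [-2, 6, 5]].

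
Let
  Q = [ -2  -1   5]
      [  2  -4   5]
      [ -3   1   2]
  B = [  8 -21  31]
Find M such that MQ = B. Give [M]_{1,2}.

Right-multiplying both sides by Q⁻¹ gives M = BQ⁻¹.
det Q = -5; the adjugate gives Q⁻¹ = [[13/5, -7/5, -3], [19/5, -11/5, -4], [2, -1, -2]].
M = BQ⁻¹ = [[8, -21, 31]] · [[13/5, -7/5, -3], [19/5, -11/5, -4], [2, -1, -2]] = [[3, 4, -2]].

4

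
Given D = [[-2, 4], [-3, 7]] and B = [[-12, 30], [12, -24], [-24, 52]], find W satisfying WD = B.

W = [[-3, 6], [-6, 0], [6, 4]]

Right-multiplying both sides by D⁻¹ gives W = BD⁻¹.
det D = -2; the adjugate gives D⁻¹ = [[-7/2, 2], [-3/2, 1]].
W = BD⁻¹ = [[-12, 30], [12, -24], [-24, 52]] · [[-7/2, 2], [-3/2, 1]] = [[-3, 6], [-6, 0], [6, 4]].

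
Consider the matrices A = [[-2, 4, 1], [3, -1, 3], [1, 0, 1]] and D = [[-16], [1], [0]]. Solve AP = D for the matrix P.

P = [[4], [-1], [-4]]

Since A multiplies P on the left, P = A⁻¹D.
det A = 3; the adjugate gives A⁻¹ = [[-1/3, -4/3, 13/3], [0, -1, 3], [1/3, 4/3, -10/3]].
P = A⁻¹D = [[-1/3, -4/3, 13/3], [0, -1, 3], [1/3, 4/3, -10/3]] · [[-16], [1], [0]] = [[4], [-1], [-4]].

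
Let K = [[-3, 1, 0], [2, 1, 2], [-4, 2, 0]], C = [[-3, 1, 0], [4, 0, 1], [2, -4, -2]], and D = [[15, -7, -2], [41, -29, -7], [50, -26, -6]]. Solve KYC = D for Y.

Isolating Y: multiply by K⁻¹ from the left and C⁻¹ from the right, so Y = K⁻¹DC⁻¹.
det K = 4; the adjugate gives K⁻¹ = [[-1, 0, 1/2], [-2, 0, 3/2], [2, 1/2, -5/4]].
det C = -2; the adjugate gives C⁻¹ = [[-2, -1, -1/2], [-5, -3, -3/2], [8, 5, 2]].
K⁻¹D = [[10, -6, -1], [45, -25, -5], [-12, 4, 0]].
Y = (K⁻¹D)C⁻¹ = [[2, 3, 2], [-5, 5, 5], [4, 0, 0]].

Y = [[2, 3, 2], [-5, 5, 5], [4, 0, 0]]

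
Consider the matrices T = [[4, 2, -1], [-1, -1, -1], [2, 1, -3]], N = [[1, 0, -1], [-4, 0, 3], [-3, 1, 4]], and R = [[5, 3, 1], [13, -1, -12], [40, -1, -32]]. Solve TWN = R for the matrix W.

W = [[3, 1, 2], [-5, -2, -2], [0, 3, 1]]

Isolating W: multiply by T⁻¹ from the left and N⁻¹ from the right, so W = T⁻¹RN⁻¹.
det T = 5, so T⁻¹ = [[4/5, 1, -3/5], [-1, -2, 1], [1/5, 0, -2/5]].
det N = 1; the adjugate gives N⁻¹ = [[-3, -1, 0], [7, 1, 1], [-4, -1, 0]].
T⁻¹R = [[-7, 2, 8], [9, -2, -9], [-15, 1, 13]].
W = (T⁻¹R)N⁻¹ = [[3, 1, 2], [-5, -2, -2], [0, 3, 1]].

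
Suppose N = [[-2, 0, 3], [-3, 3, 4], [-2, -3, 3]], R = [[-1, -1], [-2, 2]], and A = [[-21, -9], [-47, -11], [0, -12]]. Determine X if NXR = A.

X = N⁻¹AR⁻¹ (apply N⁻¹ on the left and R⁻¹ on the right).
det N = 3; the adjugate gives N⁻¹ = [[7, -3, -3], [1/3, 0, -1/3], [5, -2, -2]].
det R = -4; the adjugate gives R⁻¹ = [[-1/2, -1/4], [-1/2, 1/4]].
N⁻¹A = [[-6, 6], [-7, 1], [-11, 1]].
X = (N⁻¹A)R⁻¹ = [[0, 3], [3, 2], [5, 3]].

X = [[0, 3], [3, 2], [5, 3]]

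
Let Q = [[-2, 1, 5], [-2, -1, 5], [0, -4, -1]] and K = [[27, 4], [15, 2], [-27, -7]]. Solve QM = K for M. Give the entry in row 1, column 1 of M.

-3

Since Q multiplies M on the left, M = Q⁻¹K.
Q has determinant -4; Q⁻¹ = [[-21/4, 19/4, -5/2], [1/2, -1/2, 0], [-2, 2, -1]].
M = Q⁻¹K = [[-21/4, 19/4, -5/2], [1/2, -1/2, 0], [-2, 2, -1]] · [[27, 4], [15, 2], [-27, -7]] = [[-3, 6], [6, 1], [3, 3]].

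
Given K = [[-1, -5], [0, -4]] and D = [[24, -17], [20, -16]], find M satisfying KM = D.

M = [[1, -3], [-5, 4]]

K is on the left of M, so left-multiply by K⁻¹: M = K⁻¹D.
det K = 4, so K⁻¹ = [[-1, 5/4], [0, -1/4]].
M = K⁻¹D = [[-1, 5/4], [0, -1/4]] · [[24, -17], [20, -16]] = [[1, -3], [-5, 4]].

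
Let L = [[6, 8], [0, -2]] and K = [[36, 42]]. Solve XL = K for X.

L is on the right of X, so right-multiply by L⁻¹: X = KL⁻¹.
det L = -12, so L⁻¹ = [[1/6, 2/3], [0, -1/2]].
X = KL⁻¹ = [[36, 42]] · [[1/6, 2/3], [0, -1/2]] = [[6, 3]].

X = [[6, 3]]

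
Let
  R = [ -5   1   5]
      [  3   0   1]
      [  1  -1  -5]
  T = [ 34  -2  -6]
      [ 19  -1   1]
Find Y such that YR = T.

R is on the right of Y, so right-multiply by R⁻¹: Y = TR⁻¹.
det R = -4, so R⁻¹ = [[-1/4, 0, -1/4], [-4, -5, -5], [3/4, 1, 3/4]].
Y = TR⁻¹ = [[34, -2, -6], [19, -1, 1]] · [[-1/4, 0, -1/4], [-4, -5, -5], [3/4, 1, 3/4]] = [[-5, 4, -3], [0, 6, 1]].

Y = [[-5, 4, -3], [0, 6, 1]]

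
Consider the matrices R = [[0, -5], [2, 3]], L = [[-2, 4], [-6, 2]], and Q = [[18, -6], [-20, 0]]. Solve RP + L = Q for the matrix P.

P = [[-1, -4], [-4, 2]]

RP = Q − L = [[20, -10], [-14, -2]].
Left-multiplying both sides by R⁻¹ gives P = R⁻¹(Q − L).
R has determinant 10; R⁻¹ = [[3/10, 1/2], [-1/5, 0]].
P = R⁻¹(Q − L) = [[-1, -4], [-4, 2]].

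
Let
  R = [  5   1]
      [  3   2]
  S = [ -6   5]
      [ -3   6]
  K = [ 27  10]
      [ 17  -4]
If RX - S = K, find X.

X = [[4, 4], [1, -5]]

RX = K + S = [[21, 15], [14, 2]].
Since R multiplies X on the left, X = R⁻¹(K + S).
det R = 7, so R⁻¹ = [[2/7, -1/7], [-3/7, 5/7]].
X = R⁻¹(K + S) = [[4, 4], [1, -5]].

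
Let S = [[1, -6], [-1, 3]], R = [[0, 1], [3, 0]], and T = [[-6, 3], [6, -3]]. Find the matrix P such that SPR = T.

Left-multiply by S⁻¹ and right-multiply by R⁻¹: P = S⁻¹TR⁻¹.
det S = -3, so S⁻¹ = [[-1, -2], [-1/3, -1/3]].
det R = -3; the adjugate gives R⁻¹ = [[0, 1/3], [1, 0]].
S⁻¹T = [[-6, 3], [0, 0]].
P = (S⁻¹T)R⁻¹ = [[3, -2], [0, 0]].

P = [[3, -2], [0, 0]]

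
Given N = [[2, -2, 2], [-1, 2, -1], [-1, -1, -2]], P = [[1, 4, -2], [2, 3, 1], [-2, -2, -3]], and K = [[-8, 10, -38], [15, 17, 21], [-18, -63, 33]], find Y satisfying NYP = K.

Left-multiply by N⁻¹ and right-multiply by P⁻¹: Y = N⁻¹KP⁻¹.
det N = -2, so N⁻¹ = [[5/2, 3, 1], [1/2, 1, 0], [-3/2, -2, -1]].
det P = 5; the adjugate gives P⁻¹ = [[-7/5, 16/5, 2], [4/5, -7/5, -1], [2/5, -6/5, -1]].
N⁻¹K = [[7, 13, 1], [11, 22, 2], [0, 14, -18]].
Y = (N⁻¹K)P⁻¹ = [[1, 3, 0], [3, 2, -2], [4, 2, 4]].

Y = [[1, 3, 0], [3, 2, -2], [4, 2, 4]]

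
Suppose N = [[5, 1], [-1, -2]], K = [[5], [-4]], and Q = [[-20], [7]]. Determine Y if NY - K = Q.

Y = [[-3], [0]]

NY = Q + K = [[-15], [3]].
N is on the left of Y, so left-multiply by N⁻¹: Y = N⁻¹(Q + K).
N has determinant -9; N⁻¹ = [[2/9, 1/9], [-1/9, -5/9]].
Y = N⁻¹(Q + K) = [[-3], [0]].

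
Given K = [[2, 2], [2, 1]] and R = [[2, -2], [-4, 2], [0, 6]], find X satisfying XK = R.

X = [[-3, 4], [4, -6], [6, -6]]

K is on the right of X, so right-multiply by K⁻¹: X = RK⁻¹.
det K = -2, so K⁻¹ = [[-1/2, 1], [1, -1]].
X = RK⁻¹ = [[2, -2], [-4, 2], [0, 6]] · [[-1/2, 1], [1, -1]] = [[-3, 4], [4, -6], [6, -6]].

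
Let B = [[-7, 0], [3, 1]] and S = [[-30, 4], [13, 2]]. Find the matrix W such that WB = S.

Right-multiplying both sides by B⁻¹ gives W = SB⁻¹.
det B = -7, so B⁻¹ = [[-1/7, 0], [3/7, 1]].
W = SB⁻¹ = [[-30, 4], [13, 2]] · [[-1/7, 0], [3/7, 1]] = [[6, 4], [-1, 2]].

W = [[6, 4], [-1, 2]]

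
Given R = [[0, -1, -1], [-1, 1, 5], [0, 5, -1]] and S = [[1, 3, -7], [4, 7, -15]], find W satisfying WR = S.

Since R sits to the right of W, W = SR⁻¹.
det R = 6, so R⁻¹ = [[-13/3, -1, -2/3], [-1/6, 0, 1/6], [-5/6, 0, -1/6]].
W = SR⁻¹ = [[1, 3, -7], [4, 7, -15]] · [[-13/3, -1, -2/3], [-1/6, 0, 1/6], [-5/6, 0, -1/6]] = [[1, -1, 1], [-6, -4, 1]].

W = [[1, -1, 1], [-6, -4, 1]]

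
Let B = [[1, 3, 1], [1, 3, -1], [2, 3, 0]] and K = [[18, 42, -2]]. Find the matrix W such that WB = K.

W = [[4, 6, 4]]

Right-multiplying both sides by B⁻¹ gives W = KB⁻¹.
det B = -6; the adjugate gives B⁻¹ = [[-1/2, -1/2, 1], [1/3, 1/3, -1/3], [1/2, -1/2, 0]].
W = KB⁻¹ = [[18, 42, -2]] · [[-1/2, -1/2, 1], [1/3, 1/3, -1/3], [1/2, -1/2, 0]] = [[4, 6, 4]].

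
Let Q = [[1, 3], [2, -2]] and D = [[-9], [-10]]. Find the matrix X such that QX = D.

X = [[-6], [-1]]

Since Q multiplies X on the left, X = Q⁻¹D.
det Q = -8, so Q⁻¹ = [[1/4, 3/8], [1/4, -1/8]].
X = Q⁻¹D = [[1/4, 3/8], [1/4, -1/8]] · [[-9], [-10]] = [[-6], [-1]].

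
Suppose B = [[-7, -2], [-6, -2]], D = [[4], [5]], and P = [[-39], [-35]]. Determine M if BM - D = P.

M = [[5], [0]]

BM = P + D = [[-35], [-30]].
Left-multiplying both sides by B⁻¹ gives M = B⁻¹(P + D).
B has determinant 2; B⁻¹ = [[-1, 1], [3, -7/2]].
M = B⁻¹(P + D) = [[5], [0]].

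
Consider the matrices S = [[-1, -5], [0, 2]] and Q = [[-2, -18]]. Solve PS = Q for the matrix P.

Since S sits to the right of P, P = QS⁻¹.
det S = -2, so S⁻¹ = [[-1, -5/2], [0, 1/2]].
P = QS⁻¹ = [[-2, -18]] · [[-1, -5/2], [0, 1/2]] = [[2, -4]].

P = [[2, -4]]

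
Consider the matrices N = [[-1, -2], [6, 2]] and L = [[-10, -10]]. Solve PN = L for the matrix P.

P = [[4, -1]]

N is on the right of P, so right-multiply by N⁻¹: P = LN⁻¹.
N has determinant 10; N⁻¹ = [[1/5, 1/5], [-3/5, -1/10]].
P = LN⁻¹ = [[-10, -10]] · [[1/5, 1/5], [-3/5, -1/10]] = [[4, -1]].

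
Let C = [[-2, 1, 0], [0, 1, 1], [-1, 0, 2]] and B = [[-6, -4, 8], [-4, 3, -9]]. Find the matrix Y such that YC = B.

Y = [[0, -4, 6], [4, -1, -4]]

Right-multiplying both sides by C⁻¹ gives Y = BC⁻¹.
C has determinant -5; C⁻¹ = [[-2/5, 2/5, -1/5], [1/5, 4/5, -2/5], [-1/5, 1/5, 2/5]].
Y = BC⁻¹ = [[-6, -4, 8], [-4, 3, -9]] · [[-2/5, 2/5, -1/5], [1/5, 4/5, -2/5], [-1/5, 1/5, 2/5]] = [[0, -4, 6], [4, -1, -4]].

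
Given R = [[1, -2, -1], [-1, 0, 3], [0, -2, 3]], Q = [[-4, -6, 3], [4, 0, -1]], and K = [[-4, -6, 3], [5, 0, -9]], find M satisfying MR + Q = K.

M = [[0, 0, 0], [5, 4, -5]]

MR = K − Q = [[0, 0, 0], [1, 0, -8]].
R is on the right of M, so right-multiply by R⁻¹: M = (K − Q)R⁻¹.
R has determinant -2; R⁻¹ = [[-3, -4, 3], [-3/2, -3/2, 1], [-1, -1, 1]].
M = (K − Q)R⁻¹ = [[0, 0, 0], [5, 4, -5]].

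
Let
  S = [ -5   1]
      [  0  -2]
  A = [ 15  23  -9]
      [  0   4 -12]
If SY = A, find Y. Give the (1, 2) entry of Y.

Since S multiplies Y on the left, Y = S⁻¹A.
S has determinant 10; S⁻¹ = [[-1/5, -1/10], [0, -1/2]].
Y = S⁻¹A = [[-1/5, -1/10], [0, -1/2]] · [[15, 23, -9], [0, 4, -12]] = [[-3, -5, 3], [0, -2, 6]].

-5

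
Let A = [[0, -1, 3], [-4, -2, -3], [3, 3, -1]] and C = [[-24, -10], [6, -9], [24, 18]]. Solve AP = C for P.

Left-multiplying both sides by A⁻¹ gives P = A⁻¹C.
det A = -5; the adjugate gives A⁻¹ = [[-11/5, -8/5, -9/5], [13/5, 9/5, 12/5], [6/5, 3/5, 4/5]].
P = A⁻¹C = [[-11/5, -8/5, -9/5], [13/5, 9/5, 12/5], [6/5, 3/5, 4/5]] · [[-24, -10], [6, -9], [24, 18]] = [[0, 4], [6, 1], [-6, -3]].

P = [[0, 4], [6, 1], [-6, -3]]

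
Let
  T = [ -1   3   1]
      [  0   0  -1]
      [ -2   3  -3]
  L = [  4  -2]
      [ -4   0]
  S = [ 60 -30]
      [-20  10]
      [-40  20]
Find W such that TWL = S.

W = [[5, 0], [5, 0], [5, 0]]

Isolating W: multiply by T⁻¹ from the left and L⁻¹ from the right, so W = T⁻¹SL⁻¹.
T has determinant 3; T⁻¹ = [[1, 4, -1], [2/3, 5/3, -1/3], [0, -1, 0]].
det L = -8; the adjugate gives L⁻¹ = [[0, -1/4], [-1/2, -1/2]].
T⁻¹S = [[20, -10], [20, -10], [20, -10]].
W = (T⁻¹S)L⁻¹ = [[5, 0], [5, 0], [5, 0]].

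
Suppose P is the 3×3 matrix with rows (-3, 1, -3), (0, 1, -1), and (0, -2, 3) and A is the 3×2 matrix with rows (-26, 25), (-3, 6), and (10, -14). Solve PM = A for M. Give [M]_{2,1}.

P is on the left of M, so left-multiply by P⁻¹: M = P⁻¹A.
P has determinant -3; P⁻¹ = [[-1/3, -1, -2/3], [0, 3, 1], [0, 2, 1]].
M = P⁻¹A = [[-1/3, -1, -2/3], [0, 3, 1], [0, 2, 1]] · [[-26, 25], [-3, 6], [10, -14]] = [[5, -5], [1, 4], [4, -2]].

1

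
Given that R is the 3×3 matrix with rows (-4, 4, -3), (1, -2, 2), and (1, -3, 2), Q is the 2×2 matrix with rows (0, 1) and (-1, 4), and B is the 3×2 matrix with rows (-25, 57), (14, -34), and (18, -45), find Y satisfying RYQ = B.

Y = [[2, 0], [-5, 4], [5, -3]]

Isolating Y: multiply by R⁻¹ from the left and Q⁻¹ from the right, so Y = R⁻¹BQ⁻¹.
R has determinant -5; R⁻¹ = [[-2/5, -1/5, -2/5], [0, 1, -1], [1/5, 8/5, -4/5]].
det Q = 1; the adjugate gives Q⁻¹ = [[4, -1], [1, 0]].
R⁻¹B = [[0, 2], [-4, 11], [3, -7]].
Y = (R⁻¹B)Q⁻¹ = [[2, 0], [-5, 4], [5, -3]].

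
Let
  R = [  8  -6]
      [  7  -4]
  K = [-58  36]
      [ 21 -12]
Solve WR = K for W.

Since R sits to the right of W, W = KR⁻¹.
det R = 10; the adjugate gives R⁻¹ = [[-2/5, 3/5], [-7/10, 4/5]].
W = KR⁻¹ = [[-58, 36], [21, -12]] · [[-2/5, 3/5], [-7/10, 4/5]] = [[-2, -6], [0, 3]].

W = [[-2, -6], [0, 3]]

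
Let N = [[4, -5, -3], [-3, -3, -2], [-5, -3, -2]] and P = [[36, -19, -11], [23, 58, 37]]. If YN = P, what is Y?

Y = [[5, 3, -5], [-5, -6, -5]]

Right-multiplying both sides by N⁻¹ gives Y = PN⁻¹.
det N = -2, so N⁻¹ = [[0, 1/2, -1/2], [-2, 23/2, -17/2], [3, -37/2, 27/2]].
Y = PN⁻¹ = [[36, -19, -11], [23, 58, 37]] · [[0, 1/2, -1/2], [-2, 23/2, -17/2], [3, -37/2, 27/2]] = [[5, 3, -5], [-5, -6, -5]].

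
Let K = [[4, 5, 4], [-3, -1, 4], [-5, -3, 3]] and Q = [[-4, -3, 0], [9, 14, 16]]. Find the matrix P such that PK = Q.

P = [[1, -4, 4], [3, 1, 0]]

K is on the right of P, so right-multiply by K⁻¹: P = QK⁻¹.
det K = -3, so K⁻¹ = [[-3, 9, -8], [11/3, -32/3, 28/3], [-4/3, 13/3, -11/3]].
P = QK⁻¹ = [[-4, -3, 0], [9, 14, 16]] · [[-3, 9, -8], [11/3, -32/3, 28/3], [-4/3, 13/3, -11/3]] = [[1, -4, 4], [3, 1, 0]].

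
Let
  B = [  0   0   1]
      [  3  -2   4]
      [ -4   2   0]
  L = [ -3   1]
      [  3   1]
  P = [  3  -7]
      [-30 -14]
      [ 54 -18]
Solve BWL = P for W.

W = [[4, 0], [-1, 0], [-4, -3]]

Left-multiply by B⁻¹ and right-multiply by L⁻¹: W = B⁻¹PL⁻¹.
det B = -2; the adjugate gives B⁻¹ = [[4, -1, -1], [8, -2, -3/2], [1, 0, 0]].
det L = -6, so L⁻¹ = [[-1/6, 1/6], [1/2, 1/2]].
B⁻¹P = [[-12, 4], [3, -1], [3, -7]].
W = (B⁻¹P)L⁻¹ = [[4, 0], [-1, 0], [-4, -3]].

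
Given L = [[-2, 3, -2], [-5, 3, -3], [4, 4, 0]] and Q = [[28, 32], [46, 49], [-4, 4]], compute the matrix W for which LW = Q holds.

W = [[-5, -5], [4, 6], [-3, -2]]

Left-multiplying both sides by L⁻¹ gives W = L⁻¹Q.
det L = 4; the adjugate gives L⁻¹ = [[3, -2, -3/4], [-3, 2, 1], [-8, 5, 9/4]].
W = L⁻¹Q = [[3, -2, -3/4], [-3, 2, 1], [-8, 5, 9/4]] · [[28, 32], [46, 49], [-4, 4]] = [[-5, -5], [4, 6], [-3, -2]].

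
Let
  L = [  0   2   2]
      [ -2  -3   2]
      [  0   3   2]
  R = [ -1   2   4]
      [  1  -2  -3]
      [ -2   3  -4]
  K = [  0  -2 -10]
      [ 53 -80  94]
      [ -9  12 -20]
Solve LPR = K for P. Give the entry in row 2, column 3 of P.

4

Isolating P: multiply by L⁻¹ from the left and R⁻¹ from the right, so P = L⁻¹KR⁻¹.
det L = -4, so L⁻¹ = [[3, -1/2, -5/2], [-1, 0, 1], [3/2, 0, -1]].
R has determinant -1; R⁻¹ = [[-17, -20, -2], [-10, -12, -1], [1, 1, 0]].
L⁻¹K = [[-4, 4, -27], [-9, 14, -10], [9, -15, 5]].
P = (L⁻¹K)R⁻¹ = [[1, 5, 4], [3, 2, 4], [2, 5, -3]].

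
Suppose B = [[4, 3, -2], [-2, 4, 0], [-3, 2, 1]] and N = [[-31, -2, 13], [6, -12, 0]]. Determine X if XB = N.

Since B sits to the right of X, X = NB⁻¹.
det B = 6, so B⁻¹ = [[2/3, -7/6, 4/3], [1/3, -1/3, 2/3], [4/3, -17/6, 11/3]].
X = NB⁻¹ = [[-31, -2, 13], [6, -12, 0]] · [[2/3, -7/6, 4/3], [1/3, -1/3, 2/3], [4/3, -17/6, 11/3]] = [[-4, 0, 5], [0, -3, 0]].

X = [[-4, 0, 5], [0, -3, 0]]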